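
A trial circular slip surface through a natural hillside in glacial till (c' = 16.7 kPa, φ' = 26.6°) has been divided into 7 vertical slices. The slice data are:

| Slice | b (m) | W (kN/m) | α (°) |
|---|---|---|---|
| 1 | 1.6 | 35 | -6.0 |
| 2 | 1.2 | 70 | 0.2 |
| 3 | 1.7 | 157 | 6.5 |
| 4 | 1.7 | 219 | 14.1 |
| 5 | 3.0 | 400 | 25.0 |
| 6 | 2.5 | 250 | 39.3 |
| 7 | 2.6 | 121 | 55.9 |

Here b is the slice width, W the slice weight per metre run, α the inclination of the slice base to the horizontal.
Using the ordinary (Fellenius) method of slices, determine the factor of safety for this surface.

Ordinary method of slices: FS = Σ[c'·Δl_i + (W_i cosα_i)·tanφ'] / Σ W_i sinα_i, with Δl_i = b_i / cosα_i.
Slice 1: Δl = 1.6/cos(-6.0°) = 1.609 m; N'_1 = 35·cos(-6.0°) = 34.8; c'Δl = 26.87; W sinα = -3.7
Slice 2: Δl = 1.2/cos0.2° = 1.200 m; N'_2 = 70·cos0.2° = 70.0; c'Δl = 20.04; W sinα = 0.2
Slice 3: Δl = 1.7/cos6.5° = 1.711 m; N'_3 = 157·cos6.5° = 156.0; c'Δl = 28.57; W sinα = 17.8
Slice 4: Δl = 1.7/cos14.1° = 1.753 m; N'_4 = 219·cos14.1° = 212.4; c'Δl = 29.27; W sinα = 53.4
Slice 5: Δl = 3.0/cos25.0° = 3.310 m; N'_5 = 400·cos25.0° = 362.5; c'Δl = 55.28; W sinα = 169.0
Slice 6: Δl = 2.5/cos39.3° = 3.231 m; N'_6 = 250·cos39.3° = 193.5; c'Δl = 53.95; W sinα = 158.3
Slice 7: Δl = 2.6/cos55.9° = 4.638 m; N'_7 = 121·cos55.9° = 67.8; c'Δl = 77.45; W sinα = 100.2
Σc'Δl = 291.4 kN/m; ΣN' = 1097.0 kN/m; ΣW sinα = 495.3 kN/m
Resisting = 291.4 + 1097.0·tan26.6° = 291.4 + 549.3 = 840.8 kN/m
FS = 840.8 / 495.3 = 1.698

FS = 1.70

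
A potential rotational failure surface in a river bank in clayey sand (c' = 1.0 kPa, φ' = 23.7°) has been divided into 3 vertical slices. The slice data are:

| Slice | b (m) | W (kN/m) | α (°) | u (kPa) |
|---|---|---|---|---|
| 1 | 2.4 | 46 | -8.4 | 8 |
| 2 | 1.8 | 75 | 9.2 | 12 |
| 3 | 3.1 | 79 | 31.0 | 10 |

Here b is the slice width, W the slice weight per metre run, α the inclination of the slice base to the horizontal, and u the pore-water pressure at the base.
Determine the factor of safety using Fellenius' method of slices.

Ordinary method of slices: FS = Σ[c'·Δl_i + (W_i cosα_i − u_i·Δl_i)·tanφ'] / Σ W_i sinα_i, with Δl_i = b_i / cosα_i.
Slice 1: Δl = 2.4/cos(-8.4°) = 2.426 m; N'_1 = 46·cos(-8.4°) − 8·2.426 = 26.1; c'Δl = 2.43; W sinα = -6.7
Slice 2: Δl = 1.8/cos9.2° = 1.823 m; N'_2 = 75·cos9.2° − 12·1.823 = 52.2; c'Δl = 1.82; W sinα = 12.0
Slice 3: Δl = 3.1/cos31.0° = 3.617 m; N'_3 = 79·cos31.0° − 10·3.617 = 31.6; c'Δl = 3.62; W sinα = 40.7
Σc'Δl = 7.9 kN/m; ΣN' = 109.8 kN/m; ΣW sinα = 46.0 kN/m
Resisting = 7.9 + 109.8·tan23.7° = 7.9 + 48.2 = 56.1 kN/m
FS = 56.1 / 46.0 = 1.220

FS = 1.22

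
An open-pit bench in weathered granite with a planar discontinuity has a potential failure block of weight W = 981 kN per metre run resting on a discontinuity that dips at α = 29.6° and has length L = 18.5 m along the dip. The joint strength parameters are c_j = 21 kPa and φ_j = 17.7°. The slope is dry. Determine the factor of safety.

FS = 1.36

Resolving the block weight along and normal to the plane and applying the Mohr–Coulomb strength on the joint:
N' = W cosα = 981·cos29.6° = 853.0 kN/m
Driving force T = W sinα = 981·sin29.6° = 484.6 kN/m
Resisting force R = c_j·L + N'·tanφ_j = 21·18.5 + 853.0·tan17.7° = 388.5 + 272.2 = 660.7 kN/m
FS = R / T = 660.7 / 484.6 = 1.364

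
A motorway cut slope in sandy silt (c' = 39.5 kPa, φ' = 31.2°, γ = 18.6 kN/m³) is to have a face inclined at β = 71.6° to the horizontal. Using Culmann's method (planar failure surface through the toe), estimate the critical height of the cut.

H_c = 28.91 m

Culmann's analysis gives the critical failure plane at α_cr = (β + φ')/2 = (71.6 + 31.2)/2 = 51.4°, and the critical height
H_c = (4c'/γ) · sinβ cosφ' / [1 − cos(β − φ')]
    = (4·39.5/18.6) · sin71.6°·cos31.2° / [1 − cos(40.4°)]
    = 8.495 · 0.9489·0.8554 / [1 − 0.7615]
    = 8.495 · 0.8116 / 0.2385
    = 28.91 m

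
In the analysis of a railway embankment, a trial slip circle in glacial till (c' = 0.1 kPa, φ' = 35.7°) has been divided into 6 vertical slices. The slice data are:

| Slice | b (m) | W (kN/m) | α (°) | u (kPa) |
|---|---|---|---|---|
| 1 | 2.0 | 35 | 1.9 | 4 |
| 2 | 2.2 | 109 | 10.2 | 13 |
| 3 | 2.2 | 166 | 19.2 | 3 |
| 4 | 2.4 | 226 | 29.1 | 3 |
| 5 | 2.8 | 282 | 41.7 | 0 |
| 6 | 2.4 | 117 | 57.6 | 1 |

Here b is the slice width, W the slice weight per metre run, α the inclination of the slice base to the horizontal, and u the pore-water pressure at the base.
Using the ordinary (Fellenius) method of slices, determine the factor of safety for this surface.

Ordinary method of slices: FS = Σ[c'·Δl_i + (W_i cosα_i − u_i·Δl_i)·tanφ'] / Σ W_i sinα_i, with Δl_i = b_i / cosα_i.
Slice 1: Δl = 2.0/cos1.9° = 2.001 m; N'_1 = 35·cos1.9° − 4·2.001 = 27.0; c'Δl = 0.20; W sinα = 1.2
Slice 2: Δl = 2.2/cos10.2° = 2.235 m; N'_2 = 109·cos10.2° − 13·2.235 = 78.2; c'Δl = 0.22; W sinα = 19.3
Slice 3: Δl = 2.2/cos19.2° = 2.330 m; N'_3 = 166·cos19.2° − 3·2.330 = 149.8; c'Δl = 0.23; W sinα = 54.6
Slice 4: Δl = 2.4/cos29.1° = 2.747 m; N'_4 = 226·cos29.1° − 3·2.747 = 189.2; c'Δl = 0.27; W sinα = 109.9
Slice 5: Δl = 2.8/cos41.7° = 3.750 m; N'_5 = 282·cos41.7° − 0·3.750 = 210.6; c'Δl = 0.38; W sinα = 187.6
Slice 6: Δl = 2.4/cos57.6° = 4.479 m; N'_6 = 117·cos57.6° − 1·4.479 = 58.2; c'Δl = 0.45; W sinα = 98.8
Σc'Δl = 1.8 kN/m; ΣN' = 713.0 kN/m; ΣW sinα = 471.3 kN/m
Resisting = 1.8 + 713.0·tan35.7° = 1.8 + 512.3 = 514.1 kN/m
FS = 514.1 / 471.3 = 1.091

FS = 1.09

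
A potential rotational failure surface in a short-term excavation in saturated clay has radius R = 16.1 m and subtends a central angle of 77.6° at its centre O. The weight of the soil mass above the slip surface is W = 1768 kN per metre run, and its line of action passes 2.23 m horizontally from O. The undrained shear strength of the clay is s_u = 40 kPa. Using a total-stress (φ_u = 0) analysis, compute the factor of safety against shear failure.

FS = 3.56

Taking moments about the centre O, the resisting moment is provided by the undrained shear strength acting along the arc:
Arc length L_a = R·θ = 16.1·(77.6°·π/180) = 16.1·1.3544 = 21.81 m
M_R = s_u·L_a·R = 40·21.81·16.1 = 14042.7 kN·m/m
M_D = W·d = 1768·2.23 = 3942.6 kN·m/m
FS = M_R / M_D = 14042.7 / 3942.6 = 3.562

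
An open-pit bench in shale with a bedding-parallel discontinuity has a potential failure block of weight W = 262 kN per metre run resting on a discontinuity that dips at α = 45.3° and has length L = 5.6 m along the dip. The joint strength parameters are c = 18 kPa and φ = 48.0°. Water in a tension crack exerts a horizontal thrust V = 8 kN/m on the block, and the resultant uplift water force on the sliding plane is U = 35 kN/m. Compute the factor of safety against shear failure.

Resolving the block weight along and normal to the plane and applying the Mohr–Coulomb strength on the joint:
N' = W cosα − U − V sinα = 262·cos45.3° − 35 − 8·sin45.3° = 143.6 kN/m
Driving force T = W sinα + V cosα = 262·sin45.3° + 8·cos45.3° = 191.9 kN/m
Resisting force R = c·L + N'·tanφ = 18·5.6 + 143.6·tan48.0° = 100.8 + 159.5 = 260.3 kN/m
FS = R / T = 260.3 / 191.9 = 1.357

FS = 1.36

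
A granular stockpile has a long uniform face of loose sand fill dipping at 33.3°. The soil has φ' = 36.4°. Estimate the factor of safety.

For a dry cohesionless infinite slope the factor of safety is FS = tanφ' / tanβ.
FS = tan36.4° / tan33.3° = 0.7373 / 0.6569 = 1.122

FS = 1.12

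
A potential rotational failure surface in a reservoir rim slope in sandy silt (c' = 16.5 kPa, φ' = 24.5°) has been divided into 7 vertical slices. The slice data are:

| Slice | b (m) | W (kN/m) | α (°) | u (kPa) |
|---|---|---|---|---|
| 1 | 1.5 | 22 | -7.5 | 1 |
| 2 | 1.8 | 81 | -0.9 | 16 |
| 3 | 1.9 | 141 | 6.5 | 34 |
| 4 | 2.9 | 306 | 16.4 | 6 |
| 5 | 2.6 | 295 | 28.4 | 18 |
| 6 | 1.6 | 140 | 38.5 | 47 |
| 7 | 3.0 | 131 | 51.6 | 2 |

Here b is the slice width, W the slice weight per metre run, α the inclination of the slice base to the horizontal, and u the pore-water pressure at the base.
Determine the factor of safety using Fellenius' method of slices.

FS = 1.46

Ordinary method of slices: FS = Σ[c'·Δl_i + (W_i cosα_i − u_i·Δl_i)·tanφ'] / Σ W_i sinα_i, with Δl_i = b_i / cosα_i.
Slice 1: Δl = 1.5/cos(-7.5°) = 1.513 m; N'_1 = 22·cos(-7.5°) − 1·1.513 = 20.3; c'Δl = 24.96; W sinα = -2.9
Slice 2: Δl = 1.8/cos(-0.9°) = 1.800 m; N'_2 = 81·cos(-0.9°) − 16·1.800 = 52.2; c'Δl = 29.70; W sinα = -1.3
Slice 3: Δl = 1.9/cos6.5° = 1.912 m; N'_3 = 141·cos6.5° − 34·1.912 = 75.1; c'Δl = 31.55; W sinα = 16.0
Slice 4: Δl = 2.9/cos16.4° = 3.023 m; N'_4 = 306·cos16.4° − 6·3.023 = 275.4; c'Δl = 49.88; W sinα = 86.4
Slice 5: Δl = 2.6/cos28.4° = 2.956 m; N'_5 = 295·cos28.4° − 18·2.956 = 206.3; c'Δl = 48.77; W sinα = 140.3
Slice 6: Δl = 1.6/cos38.5° = 2.044 m; N'_6 = 140·cos38.5° − 47·2.044 = 13.5; c'Δl = 33.73; W sinα = 87.2
Slice 7: Δl = 3.0/cos51.6° = 4.830 m; N'_7 = 131·cos51.6° − 2·4.830 = 71.7; c'Δl = 79.69; W sinα = 102.7
Σc'Δl = 298.3 kN/m; ΣN' = 714.5 kN/m; ΣW sinα = 428.3 kN/m
Resisting = 298.3 + 714.5·tan24.5° = 298.3 + 325.6 = 623.9 kN/m
FS = 623.9 / 428.3 = 1.457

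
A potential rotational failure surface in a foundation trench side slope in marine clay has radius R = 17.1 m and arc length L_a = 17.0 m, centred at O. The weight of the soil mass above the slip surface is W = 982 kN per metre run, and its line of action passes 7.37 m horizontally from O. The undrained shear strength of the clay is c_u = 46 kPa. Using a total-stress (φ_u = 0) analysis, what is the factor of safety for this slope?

Taking moments about the centre O, the resisting moment is provided by the undrained shear strength acting along the arc:
M_R = c_u·L_a·R = 46·17.00·17.1 = 13372.2 kN·m/m
M_D = W·d = 982·7.37 = 7237.3 kN·m/m
FS = M_R / M_D = 13372.2 / 7237.3 = 1.848

FS = 1.85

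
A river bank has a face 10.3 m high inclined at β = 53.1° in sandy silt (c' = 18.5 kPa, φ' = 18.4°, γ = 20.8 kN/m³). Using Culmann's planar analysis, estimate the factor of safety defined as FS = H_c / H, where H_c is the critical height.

H_c = (4c'/γ) · sinβ cosφ' / [1 − cos(β − φ')]
    = (4·18.5/20.8) · sin53.1°·cos18.4° / [1 − cos34.7°]
    = 3.558 · 0.7588 / 0.1779 = 15.18 m
FS = H_c / H = 15.18 / 10.3 = 1.474

FS = 1.47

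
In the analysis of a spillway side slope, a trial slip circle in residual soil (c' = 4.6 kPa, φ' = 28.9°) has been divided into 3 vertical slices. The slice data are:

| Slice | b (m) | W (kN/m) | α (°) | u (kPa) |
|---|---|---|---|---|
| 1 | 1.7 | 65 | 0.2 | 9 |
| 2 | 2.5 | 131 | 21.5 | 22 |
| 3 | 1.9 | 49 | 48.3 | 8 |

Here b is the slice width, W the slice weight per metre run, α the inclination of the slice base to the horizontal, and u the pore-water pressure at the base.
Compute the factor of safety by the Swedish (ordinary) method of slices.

FS = 1.19

Ordinary method of slices: FS = Σ[c'·Δl_i + (W_i cosα_i − u_i·Δl_i)·tanφ'] / Σ W_i sinα_i, with Δl_i = b_i / cosα_i.
Slice 1: Δl = 1.7/cos0.2° = 1.700 m; N'_1 = 65·cos0.2° − 9·1.700 = 49.7; c'Δl = 7.82; W sinα = 0.2
Slice 2: Δl = 2.5/cos21.5° = 2.687 m; N'_2 = 131·cos21.5° − 22·2.687 = 62.8; c'Δl = 12.36; W sinα = 48.0
Slice 3: Δl = 1.9/cos48.3° = 2.856 m; N'_3 = 49·cos48.3° − 8·2.856 = 9.7; c'Δl = 13.14; W sinα = 36.6
Σc'Δl = 33.3 kN/m; ΣN' = 122.2 kN/m; ΣW sinα = 84.8 kN/m
Resisting = 33.3 + 122.2·tan28.9° = 33.3 + 67.5 = 100.8 kN/m
FS = 100.8 / 84.8 = 1.188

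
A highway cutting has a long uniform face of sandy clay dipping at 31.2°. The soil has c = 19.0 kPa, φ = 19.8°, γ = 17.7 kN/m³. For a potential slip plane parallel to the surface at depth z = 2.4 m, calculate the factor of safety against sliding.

For an infinite slope with a slip plane parallel to the surface (no pore pressure): FS = [c + γz cos²β tanφ] / [γz sinβ cosβ].
γz = 17.7·2.4 = 42.48 kN/m²
Numerator = 19.0 + 42.48·cos²31.2°·tan19.8° = 19.0 + 42.48·0.7316·0.3600 = 30.190 kPa
Denominator = 42.48·sin31.2°·cos31.2° = 42.48·0.5180·0.8554 = 18.823 kPa
FS = 30.190 / 18.823 = 1.604

FS = 1.60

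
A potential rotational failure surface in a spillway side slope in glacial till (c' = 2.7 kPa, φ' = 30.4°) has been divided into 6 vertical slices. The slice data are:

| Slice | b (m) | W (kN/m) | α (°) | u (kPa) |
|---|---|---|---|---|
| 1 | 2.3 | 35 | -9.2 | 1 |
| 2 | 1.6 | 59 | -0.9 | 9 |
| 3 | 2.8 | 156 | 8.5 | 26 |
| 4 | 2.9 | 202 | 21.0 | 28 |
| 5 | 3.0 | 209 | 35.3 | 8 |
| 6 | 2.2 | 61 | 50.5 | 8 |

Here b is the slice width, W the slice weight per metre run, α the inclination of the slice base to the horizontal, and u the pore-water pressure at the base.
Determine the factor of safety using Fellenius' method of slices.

FS = 1.12

Ordinary method of slices: FS = Σ[c'·Δl_i + (W_i cosα_i − u_i·Δl_i)·tanφ'] / Σ W_i sinα_i, with Δl_i = b_i / cosα_i.
Slice 1: Δl = 2.3/cos(-9.2°) = 2.330 m; N'_1 = 35·cos(-9.2°) − 1·2.330 = 32.2; c'Δl = 6.29; W sinα = -5.6
Slice 2: Δl = 1.6/cos(-0.9°) = 1.600 m; N'_2 = 59·cos(-0.9°) − 9·1.600 = 44.6; c'Δl = 4.32; W sinα = -0.9
Slice 3: Δl = 2.8/cos8.5° = 2.831 m; N'_3 = 156·cos8.5° − 26·2.831 = 80.7; c'Δl = 7.64; W sinα = 23.1
Slice 4: Δl = 2.9/cos21.0° = 3.106 m; N'_4 = 202·cos21.0° − 28·3.106 = 101.6; c'Δl = 8.39; W sinα = 72.4
Slice 5: Δl = 3.0/cos35.3° = 3.676 m; N'_5 = 209·cos35.3° − 8·3.676 = 141.2; c'Δl = 9.92; W sinα = 120.8
Slice 6: Δl = 2.2/cos50.5° = 3.459 m; N'_6 = 61·cos50.5° − 8·3.459 = 11.1; c'Δl = 9.34; W sinα = 47.1
Σc'Δl = 45.9 kN/m; ΣN' = 411.4 kN/m; ΣW sinα = 256.8 kN/m
Resisting = 45.9 + 411.4·tan30.4° = 45.9 + 241.4 = 287.3 kN/m
FS = 287.3 / 256.8 = 1.119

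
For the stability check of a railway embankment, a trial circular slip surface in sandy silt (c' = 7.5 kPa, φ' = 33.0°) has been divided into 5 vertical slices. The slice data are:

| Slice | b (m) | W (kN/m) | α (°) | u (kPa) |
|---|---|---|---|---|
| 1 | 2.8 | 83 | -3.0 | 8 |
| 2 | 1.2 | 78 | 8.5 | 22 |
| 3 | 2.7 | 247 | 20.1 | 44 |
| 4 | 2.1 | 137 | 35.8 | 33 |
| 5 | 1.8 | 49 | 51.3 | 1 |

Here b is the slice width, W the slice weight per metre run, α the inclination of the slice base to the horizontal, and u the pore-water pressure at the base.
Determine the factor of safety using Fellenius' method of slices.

FS = 1.27

Ordinary method of slices: FS = Σ[c'·Δl_i + (W_i cosα_i − u_i·Δl_i)·tanφ'] / Σ W_i sinα_i, with Δl_i = b_i / cosα_i.
Slice 1: Δl = 2.8/cos(-3.0°) = 2.804 m; N'_1 = 83·cos(-3.0°) − 8·2.804 = 60.5; c'Δl = 21.03; W sinα = -4.3
Slice 2: Δl = 1.2/cos8.5° = 1.213 m; N'_2 = 78·cos8.5° − 22·1.213 = 50.5; c'Δl = 9.10; W sinα = 11.5
Slice 3: Δl = 2.7/cos20.1° = 2.875 m; N'_3 = 247·cos20.1° − 44·2.875 = 105.5; c'Δl = 21.56; W sinα = 84.9
Slice 4: Δl = 2.1/cos35.8° = 2.589 m; N'_4 = 137·cos35.8° − 33·2.589 = 25.7; c'Δl = 19.42; W sinα = 80.1
Slice 5: Δl = 1.8/cos51.3° = 2.879 m; N'_5 = 49·cos51.3° − 1·2.879 = 27.8; c'Δl = 21.59; W sinα = 38.2
Σc'Δl = 92.7 kN/m; ΣN' = 269.8 kN/m; ΣW sinα = 210.4 kN/m
Resisting = 92.7 + 269.8·tan33.0° = 92.7 + 175.2 = 267.9 kN/m
FS = 267.9 / 210.4 = 1.273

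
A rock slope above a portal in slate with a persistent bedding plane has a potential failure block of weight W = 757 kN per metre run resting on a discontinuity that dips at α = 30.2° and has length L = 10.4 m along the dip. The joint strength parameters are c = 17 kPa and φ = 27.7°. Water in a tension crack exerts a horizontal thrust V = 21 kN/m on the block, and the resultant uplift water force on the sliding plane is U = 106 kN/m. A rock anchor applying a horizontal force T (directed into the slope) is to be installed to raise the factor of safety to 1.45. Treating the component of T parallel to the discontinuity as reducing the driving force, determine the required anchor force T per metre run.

Resolving forces along and normal to the sliding plane, with the horizontal anchor force T adding T·sinα to the effective normal force and T·cosα acting up the plane against the driving force:
FS = [cL + (W cosα − U − V sinα + T sinα) tanφ] / [W sinα + V cosα − T cosα]
Without the anchor: N' = 537.7 kN/m, driving T_d = 398.9 kN/m, resisting R = 17·10.4 + 537.7·tan27.7° = 459.1 kN/m, FS = 1.15.
Setting FS = 1.45 and solving for T:
1.45·(398.9 − T cos30.2°) = 459.1 + T sin30.2°·tan27.7°
T·(sin30.2°·tan27.7° + 1.45·cos30.2°) = 1.45·398.9 − 459.1
T·(0.5030·0.5250 + 1.45·0.8643) = 578.5 − 459.1 = 119.4
T·1.5173 = 119.4
T = 78.7 kN/m

T = 79 kN/m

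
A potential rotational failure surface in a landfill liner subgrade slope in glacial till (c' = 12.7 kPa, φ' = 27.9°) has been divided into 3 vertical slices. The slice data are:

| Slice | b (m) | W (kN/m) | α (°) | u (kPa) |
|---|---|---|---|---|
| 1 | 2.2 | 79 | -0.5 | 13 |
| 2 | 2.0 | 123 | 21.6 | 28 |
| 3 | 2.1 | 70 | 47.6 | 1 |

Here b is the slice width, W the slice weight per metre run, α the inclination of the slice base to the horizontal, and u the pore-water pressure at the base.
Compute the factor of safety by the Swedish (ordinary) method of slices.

Ordinary method of slices: FS = Σ[c'·Δl_i + (W_i cosα_i − u_i·Δl_i)·tanφ'] / Σ W_i sinα_i, with Δl_i = b_i / cosα_i.
Slice 1: Δl = 2.2/cos(-0.5°) = 2.200 m; N'_1 = 79·cos(-0.5°) − 13·2.200 = 50.4; c'Δl = 27.94; W sinα = -0.7
Slice 2: Δl = 2.0/cos21.6° = 2.151 m; N'_2 = 123·cos21.6° − 28·2.151 = 54.1; c'Δl = 27.32; W sinα = 45.3
Slice 3: Δl = 2.1/cos47.6° = 3.114 m; N'_3 = 70·cos47.6° − 1·3.114 = 44.1; c'Δl = 39.55; W sinα = 51.7
Σc'Δl = 94.8 kN/m; ΣN' = 148.6 kN/m; ΣW sinα = 96.3 kN/m
Resisting = 94.8 + 148.6·tan27.9° = 94.8 + 78.7 = 173.5 kN/m
FS = 173.5 / 96.3 = 1.802

FS = 1.80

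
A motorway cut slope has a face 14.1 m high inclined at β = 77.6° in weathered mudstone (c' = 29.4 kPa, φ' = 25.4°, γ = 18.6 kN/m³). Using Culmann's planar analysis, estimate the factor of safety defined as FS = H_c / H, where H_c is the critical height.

H_c = (4c'/γ) · sinβ cosφ' / [1 − cos(β − φ')]
    = (4·29.4/18.6) · sin77.6°·cos25.4° / [1 − cos52.2°]
    = 6.323 · 0.8823 / 0.3871 = 14.41 m
FS = H_c / H = 14.41 / 14.1 = 1.022

FS = 1.02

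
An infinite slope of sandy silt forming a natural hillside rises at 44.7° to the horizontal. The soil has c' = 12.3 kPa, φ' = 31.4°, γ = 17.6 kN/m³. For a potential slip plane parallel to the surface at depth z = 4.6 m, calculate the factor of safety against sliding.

FS = 0.92

For an infinite slope with a slip plane parallel to the surface (no pore pressure): FS = [c' + γz cos²β tanφ'] / [γz sinβ cosβ].
γz = 17.6·4.6 = 80.96 kN/m²
Numerator = 12.3 + 80.96·cos²44.7°·tan31.4° = 12.3 + 80.96·0.5052·0.6104 = 37.268 kPa
Denominator = 80.96·sin44.7°·cos44.7° = 80.96·0.7034·0.7108 = 40.478 kPa
FS = 37.268 / 40.478 = 0.921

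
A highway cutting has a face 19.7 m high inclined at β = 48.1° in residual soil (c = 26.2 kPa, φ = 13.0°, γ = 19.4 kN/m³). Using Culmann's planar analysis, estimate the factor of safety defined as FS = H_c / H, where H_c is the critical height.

H_c = (4c/γ) · sinβ cosφ / [1 − cos(β − φ)]
    = (4·26.2/19.4) · sin48.1°·cos13.0° / [1 − cos35.1°]
    = 5.402 · 0.7252 / 0.1819 = 21.54 m
FS = H_c / H = 21.54 / 19.7 = 1.094

FS = 1.09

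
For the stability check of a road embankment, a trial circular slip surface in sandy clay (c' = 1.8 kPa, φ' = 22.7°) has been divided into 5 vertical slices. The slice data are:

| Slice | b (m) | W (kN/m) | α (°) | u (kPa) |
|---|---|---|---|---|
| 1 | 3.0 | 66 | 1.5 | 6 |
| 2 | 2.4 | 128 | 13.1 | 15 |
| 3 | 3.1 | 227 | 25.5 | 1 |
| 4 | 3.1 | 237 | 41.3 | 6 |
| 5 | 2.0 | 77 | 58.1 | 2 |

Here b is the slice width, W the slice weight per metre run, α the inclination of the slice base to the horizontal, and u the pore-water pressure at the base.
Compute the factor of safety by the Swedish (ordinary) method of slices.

Ordinary method of slices: FS = Σ[c'·Δl_i + (W_i cosα_i − u_i·Δl_i)·tanφ'] / Σ W_i sinα_i, with Δl_i = b_i / cosα_i.
Slice 1: Δl = 3.0/cos1.5° = 3.001 m; N'_1 = 66·cos1.5° − 6·3.001 = 48.0; c'Δl = 5.40; W sinα = 1.7
Slice 2: Δl = 2.4/cos13.1° = 2.464 m; N'_2 = 128·cos13.1° − 15·2.464 = 87.7; c'Δl = 4.44; W sinα = 29.0
Slice 3: Δl = 3.1/cos25.5° = 3.435 m; N'_3 = 227·cos25.5° − 1·3.435 = 201.5; c'Δl = 6.18; W sinα = 97.7
Slice 4: Δl = 3.1/cos41.3° = 4.126 m; N'_4 = 237·cos41.3° − 6·4.126 = 153.3; c'Δl = 7.43; W sinα = 156.4
Slice 5: Δl = 2.0/cos58.1° = 3.785 m; N'_5 = 77·cos58.1° − 2·3.785 = 33.1; c'Δl = 6.81; W sinα = 65.4
Σc'Δl = 30.3 kN/m; ΣN' = 523.5 kN/m; ΣW sinα = 350.3 kN/m
Resisting = 30.3 + 523.5·tan22.7° = 30.3 + 219.0 = 249.3 kN/m
FS = 249.3 / 350.3 = 0.712

FS = 0.71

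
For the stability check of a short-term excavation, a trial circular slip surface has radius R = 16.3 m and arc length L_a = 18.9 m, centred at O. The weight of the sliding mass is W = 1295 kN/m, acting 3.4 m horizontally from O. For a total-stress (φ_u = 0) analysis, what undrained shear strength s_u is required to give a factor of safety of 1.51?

s_u = 21.6 kPa

FS = s_u·L_a·R / (W·d), so s_u = FS·W·d / (L_a·R).
s_u = 1.51·1295·3.4 / (18.90·16.3) = 6648.5 / 308.07 = 21.58 kPa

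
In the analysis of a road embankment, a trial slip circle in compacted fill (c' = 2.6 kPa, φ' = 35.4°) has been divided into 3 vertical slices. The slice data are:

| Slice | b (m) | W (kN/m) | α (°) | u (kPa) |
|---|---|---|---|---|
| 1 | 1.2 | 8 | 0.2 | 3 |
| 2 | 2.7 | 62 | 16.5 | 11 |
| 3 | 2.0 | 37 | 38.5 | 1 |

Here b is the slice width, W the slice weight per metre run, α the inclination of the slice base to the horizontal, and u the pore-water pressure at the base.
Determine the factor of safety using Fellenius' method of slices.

Ordinary method of slices: FS = Σ[c'·Δl_i + (W_i cosα_i − u_i·Δl_i)·tanφ'] / Σ W_i sinα_i, with Δl_i = b_i / cosα_i.
Slice 1: Δl = 1.2/cos0.2° = 1.200 m; N'_1 = 8·cos0.2° − 3·1.200 = 4.4; c'Δl = 3.12; W sinα = 0.0
Slice 2: Δl = 2.7/cos16.5° = 2.816 m; N'_2 = 62·cos16.5° − 11·2.816 = 28.5; c'Δl = 7.32; W sinα = 17.6
Slice 3: Δl = 2.0/cos38.5° = 2.556 m; N'_3 = 37·cos38.5° − 1·2.556 = 26.4; c'Δl = 6.64; W sinα = 23.0
Σc'Δl = 17.1 kN/m; ΣN' = 59.3 kN/m; ΣW sinα = 40.7 kN/m
Resisting = 17.1 + 59.3·tan35.4° = 17.1 + 42.1 = 59.2 kN/m
FS = 59.2 / 40.7 = 1.456

FS = 1.46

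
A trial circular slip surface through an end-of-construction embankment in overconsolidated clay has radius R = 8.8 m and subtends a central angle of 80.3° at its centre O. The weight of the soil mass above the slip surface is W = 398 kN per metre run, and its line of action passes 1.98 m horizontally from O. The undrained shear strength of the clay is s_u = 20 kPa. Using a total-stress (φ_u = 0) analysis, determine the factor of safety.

FS = 2.75

Taking moments about the centre O, the resisting moment is provided by the undrained shear strength acting along the arc:
Arc length L_a = R·θ = 8.8·(80.3°·π/180) = 8.8·1.4015 = 12.33 m
M_R = s_u·L_a·R = 20·12.33·8.8 = 2170.6 kN·m/m
M_D = W·d = 398·1.98 = 788.0 kN·m/m
FS = M_R / M_D = 2170.6 / 788.0 = 2.754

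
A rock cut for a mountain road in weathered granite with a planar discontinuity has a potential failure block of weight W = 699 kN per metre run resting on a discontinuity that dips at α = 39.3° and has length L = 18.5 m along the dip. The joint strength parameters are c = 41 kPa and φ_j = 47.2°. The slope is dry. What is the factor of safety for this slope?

FS = 3.03

Resolving the block weight along and normal to the plane and applying the Mohr–Coulomb strength on the joint:
N' = W cosα = 699·cos39.3° = 540.9 kN/m
Driving force T = W sinα = 699·sin39.3° = 442.7 kN/m
Resisting force R = c·L + N'·tanφ_j = 41·18.5 + 540.9·tan47.2° = 758.5 + 584.1 = 1342.6 kN/m
FS = R / T = 1342.6 / 442.7 = 3.033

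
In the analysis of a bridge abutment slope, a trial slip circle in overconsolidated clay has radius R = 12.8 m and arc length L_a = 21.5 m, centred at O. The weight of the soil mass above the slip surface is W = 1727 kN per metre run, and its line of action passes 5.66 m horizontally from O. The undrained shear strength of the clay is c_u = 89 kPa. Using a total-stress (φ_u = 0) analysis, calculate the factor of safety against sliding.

FS = 2.51

Taking moments about the centre O, the resisting moment is provided by the undrained shear strength acting along the arc:
M_R = c_u·L_a·R = 89·21.50·12.8 = 24492.8 kN·m/m
M_D = W·d = 1727·5.66 = 9774.8 kN·m/m
FS = M_R / M_D = 24492.8 / 9774.8 = 2.506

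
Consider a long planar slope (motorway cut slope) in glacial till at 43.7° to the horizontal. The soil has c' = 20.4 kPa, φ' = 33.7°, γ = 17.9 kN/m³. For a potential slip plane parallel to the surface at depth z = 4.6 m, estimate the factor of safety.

FS = 1.19

For an infinite slope with a slip plane parallel to the surface (no pore pressure): FS = [c' + γz cos²β tanφ'] / [γz sinβ cosβ].
γz = 17.9·4.6 = 82.34 kN/m²
Numerator = 20.4 + 82.34·cos²43.7°·tan33.7° = 20.4 + 82.34·0.5227·0.6669 = 49.103 kPa
Denominator = 82.34·sin43.7°·cos43.7° = 82.34·0.6909·0.7230 = 41.128 kPa
FS = 49.103 / 41.128 = 1.194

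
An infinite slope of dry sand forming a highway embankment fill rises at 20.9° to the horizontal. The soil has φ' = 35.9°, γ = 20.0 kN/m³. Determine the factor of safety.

FS = 1.90

For a dry cohesionless infinite slope the factor of safety is FS = tanφ' / tanβ.
FS = tan35.9° / tan20.9° = 0.7239 / 0.3819 = 1.896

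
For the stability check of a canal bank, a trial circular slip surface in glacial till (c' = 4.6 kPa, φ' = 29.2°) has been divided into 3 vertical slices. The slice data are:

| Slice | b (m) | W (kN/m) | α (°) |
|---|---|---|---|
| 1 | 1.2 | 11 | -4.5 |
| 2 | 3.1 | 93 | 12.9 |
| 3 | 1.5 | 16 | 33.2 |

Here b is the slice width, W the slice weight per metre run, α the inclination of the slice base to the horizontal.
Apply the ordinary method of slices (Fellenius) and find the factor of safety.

Ordinary method of slices: FS = Σ[c'·Δl_i + (W_i cosα_i)·tanφ'] / Σ W_i sinα_i, with Δl_i = b_i / cosα_i.
Slice 1: Δl = 1.2/cos(-4.5°) = 1.204 m; N'_1 = 11·cos(-4.5°) = 11.0; c'Δl = 5.54; W sinα = -0.9
Slice 2: Δl = 3.1/cos12.9° = 3.180 m; N'_2 = 93·cos12.9° = 90.7; c'Δl = 14.63; W sinα = 20.8
Slice 3: Δl = 1.5/cos33.2° = 1.793 m; N'_3 = 16·cos33.2° = 13.4; c'Δl = 8.25; W sinα = 8.8
Σc'Δl = 28.4 kN/m; ΣN' = 115.0 kN/m; ΣW sinα = 28.7 kN/m
Resisting = 28.4 + 115.0·tan29.2° = 28.4 + 64.3 = 92.7 kN/m
FS = 92.7 / 28.7 = 3.234

FS = 3.23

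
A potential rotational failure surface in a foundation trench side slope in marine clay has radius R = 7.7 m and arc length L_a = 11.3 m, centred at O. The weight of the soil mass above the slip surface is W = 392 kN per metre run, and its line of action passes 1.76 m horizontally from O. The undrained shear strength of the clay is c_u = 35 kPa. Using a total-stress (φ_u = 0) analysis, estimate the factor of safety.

FS = 4.41

Taking moments about the centre O, the resisting moment is provided by the undrained shear strength acting along the arc:
M_R = c_u·L_a·R = 35·11.30·7.7 = 3045.3 kN·m/m
M_D = W·d = 392·1.76 = 689.9 kN·m/m
FS = M_R / M_D = 3045.3 / 689.9 = 4.414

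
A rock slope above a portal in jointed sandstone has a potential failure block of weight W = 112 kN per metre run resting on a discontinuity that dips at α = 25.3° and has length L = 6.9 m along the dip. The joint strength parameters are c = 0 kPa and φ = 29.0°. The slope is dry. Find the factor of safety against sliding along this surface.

FS = 1.17

Resolving the block weight along and normal to the plane and applying the Mohr–Coulomb strength on the joint:
N' = W cosα = 112·cos25.3° = 101.3 kN/m
Driving force T = W sinα = 112·sin25.3° = 47.9 kN/m
Resisting force R = c·L + N'·tanφ = 0·6.9 + 101.3·tan29.0° = 0.0 + 56.1 = 56.1 kN/m
FS = R / T = 56.1 / 47.9 = 1.173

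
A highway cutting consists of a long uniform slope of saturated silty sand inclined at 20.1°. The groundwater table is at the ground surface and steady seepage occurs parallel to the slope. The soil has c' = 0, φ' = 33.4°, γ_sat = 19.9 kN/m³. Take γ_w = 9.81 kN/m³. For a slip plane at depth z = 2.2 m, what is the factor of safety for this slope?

With seepage parallel to the slope and the water table at the surface, the effective normal stress on the slip plane uses the buoyant unit weight γ' = γ_sat − γ_w while the driving shear stress uses γ_sat:
FS = [c' + γ' z cos²β tanφ'] / [γ_sat z sinβ cosβ]
(For c' = 0 this reduces to FS = (γ'/γ_sat)·tanφ'/tanβ.)
γ' = 19.9 − 9.81 = 10.09 kN/m³
Numerator = 0.0 + 10.09·2.2·cos²20.1°·tan33.4° = 0.0 + 10.09·2.2·0.8819·0.6594 = 12.908 kPa
Denominator = 19.9·2.2·sin20.1°·cos20.1° = 19.9·2.2·0.3437·0.9391 = 14.129 kPa
FS = 12.908 / 14.129 = 0.914

FS = 0.91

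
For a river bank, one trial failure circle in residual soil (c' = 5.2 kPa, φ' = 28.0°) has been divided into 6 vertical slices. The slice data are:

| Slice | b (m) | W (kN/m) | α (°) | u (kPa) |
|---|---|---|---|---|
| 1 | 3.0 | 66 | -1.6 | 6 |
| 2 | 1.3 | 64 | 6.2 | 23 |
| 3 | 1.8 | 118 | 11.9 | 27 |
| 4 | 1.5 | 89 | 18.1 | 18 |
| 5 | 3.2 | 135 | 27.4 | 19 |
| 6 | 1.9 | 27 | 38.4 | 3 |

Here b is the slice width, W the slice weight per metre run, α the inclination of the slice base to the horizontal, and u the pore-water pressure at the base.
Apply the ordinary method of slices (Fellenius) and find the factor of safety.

Ordinary method of slices: FS = Σ[c'·Δl_i + (W_i cosα_i − u_i·Δl_i)·tanφ'] / Σ W_i sinα_i, with Δl_i = b_i / cosα_i.
Slice 1: Δl = 3.0/cos(-1.6°) = 3.001 m; N'_1 = 66·cos(-1.6°) − 6·3.001 = 48.0; c'Δl = 15.61; W sinα = -1.8
Slice 2: Δl = 1.3/cos6.2° = 1.308 m; N'_2 = 64·cos6.2° − 23·1.308 = 33.5; c'Δl = 6.80; W sinα = 6.9
Slice 3: Δl = 1.8/cos11.9° = 1.840 m; N'_3 = 118·cos11.9° − 27·1.840 = 65.8; c'Δl = 9.57; W sinα = 24.3
Slice 4: Δl = 1.5/cos18.1° = 1.578 m; N'_4 = 89·cos18.1° − 18·1.578 = 56.2; c'Δl = 8.21; W sinα = 27.7
Slice 5: Δl = 3.2/cos27.4° = 3.604 m; N'_5 = 135·cos27.4° − 19·3.604 = 51.4; c'Δl = 18.74; W sinα = 62.1
Slice 6: Δl = 1.9/cos38.4° = 2.424 m; N'_6 = 27·cos38.4° − 3·2.424 = 13.9; c'Δl = 12.61; W sinα = 16.8
Σc'Δl = 71.5 kN/m; ΣN' = 268.8 kN/m; ΣW sinα = 135.9 kN/m
Resisting = 71.5 + 268.8·tan28.0° = 71.5 + 142.9 = 214.4 kN/m
FS = 214.4 / 135.9 = 1.577

FS = 1.58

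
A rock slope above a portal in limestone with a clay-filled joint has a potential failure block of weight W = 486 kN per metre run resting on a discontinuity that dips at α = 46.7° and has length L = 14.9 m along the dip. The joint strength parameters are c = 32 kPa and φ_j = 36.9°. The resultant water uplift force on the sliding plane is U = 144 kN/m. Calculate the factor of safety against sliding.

Resolving the block weight along and normal to the plane and applying the Mohr–Coulomb strength on the joint:
N' = W cosα − U = 486·cos46.7° − 144 = 189.3 kN/m
Driving force T = W sinα = 486·sin46.7° = 353.7 kN/m
Resisting force R = c·L + N'·tanφ_j = 32·14.9 + 189.3·tan36.9° = 476.8 + 142.1 = 618.9 kN/m
FS = R / T = 618.9 / 353.7 = 1.750

FS = 1.75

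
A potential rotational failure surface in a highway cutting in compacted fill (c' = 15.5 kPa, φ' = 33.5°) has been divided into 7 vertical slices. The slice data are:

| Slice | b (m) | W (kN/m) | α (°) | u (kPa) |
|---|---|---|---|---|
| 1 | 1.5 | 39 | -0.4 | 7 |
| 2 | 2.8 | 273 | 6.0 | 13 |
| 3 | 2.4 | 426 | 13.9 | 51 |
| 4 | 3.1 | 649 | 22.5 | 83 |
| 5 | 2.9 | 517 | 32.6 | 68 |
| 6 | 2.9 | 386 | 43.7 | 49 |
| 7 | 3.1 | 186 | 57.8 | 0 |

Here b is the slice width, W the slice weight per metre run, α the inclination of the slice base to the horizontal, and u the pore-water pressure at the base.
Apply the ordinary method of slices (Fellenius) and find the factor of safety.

Ordinary method of slices: FS = Σ[c'·Δl_i + (W_i cosα_i − u_i·Δl_i)·tanφ'] / Σ W_i sinα_i, with Δl_i = b_i / cosα_i.
Slice 1: Δl = 1.5/cos(-0.4°) = 1.500 m; N'_1 = 39·cos(-0.4°) − 7·1.500 = 28.5; c'Δl = 23.25; W sinα = -0.3
Slice 2: Δl = 2.8/cos6.0° = 2.815 m; N'_2 = 273·cos6.0° − 13·2.815 = 234.9; c'Δl = 43.64; W sinα = 28.5
Slice 3: Δl = 2.4/cos13.9° = 2.472 m; N'_3 = 426·cos13.9° − 51·2.472 = 287.4; c'Δl = 38.32; W sinα = 102.3
Slice 4: Δl = 3.1/cos22.5° = 3.355 m; N'_4 = 649·cos22.5° − 83·3.355 = 321.1; c'Δl = 52.01; W sinα = 248.4
Slice 5: Δl = 2.9/cos32.6° = 3.442 m; N'_5 = 517·cos32.6° − 68·3.442 = 201.5; c'Δl = 53.36; W sinα = 278.5
Slice 6: Δl = 2.9/cos43.7° = 4.011 m; N'_6 = 386·cos43.7° − 49·4.011 = 82.5; c'Δl = 62.17; W sinα = 266.7
Slice 7: Δl = 3.1/cos57.8° = 5.817 m; N'_7 = 186·cos57.8° − 0·5.817 = 99.1; c'Δl = 90.17; W sinα = 157.4
Σc'Δl = 362.9 kN/m; ΣN' = 1255.0 kN/m; ΣW sinα = 1081.6 kN/m
Resisting = 362.9 + 1255.0·tan33.5° = 362.9 + 830.7 = 1193.6 kN/m
FS = 1193.6 / 1081.6 = 1.104

FS = 1.10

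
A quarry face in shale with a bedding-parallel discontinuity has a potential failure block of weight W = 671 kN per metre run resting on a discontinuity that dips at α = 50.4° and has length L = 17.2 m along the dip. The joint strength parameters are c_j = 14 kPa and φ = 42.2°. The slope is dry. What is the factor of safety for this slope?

Resolving the block weight along and normal to the plane and applying the Mohr–Coulomb strength on the joint:
N' = W cosα = 671·cos50.4° = 427.7 kN/m
Driving force T = W sinα = 671·sin50.4° = 517.0 kN/m
Resisting force R = c_j·L + N'·tanφ = 14·17.2 + 427.7·tan42.2° = 240.8 + 387.8 = 628.6 kN/m
FS = R / T = 628.6 / 517.0 = 1.216

FS = 1.22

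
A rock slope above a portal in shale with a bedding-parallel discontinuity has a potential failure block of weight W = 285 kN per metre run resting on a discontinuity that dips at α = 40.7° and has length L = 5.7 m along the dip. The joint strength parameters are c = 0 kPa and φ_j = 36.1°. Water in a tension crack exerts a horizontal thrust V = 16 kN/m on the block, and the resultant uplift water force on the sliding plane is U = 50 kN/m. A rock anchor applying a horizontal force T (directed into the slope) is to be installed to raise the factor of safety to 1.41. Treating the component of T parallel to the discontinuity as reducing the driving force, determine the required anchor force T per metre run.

T = 107 kN/m

Resolving forces along and normal to the sliding plane, with the horizontal anchor force T adding T·sinα to the effective normal force and T·cosα acting up the plane against the driving force:
FS = [cL + (W cosα − U − V sinα + T sinα) tanφ_j] / [W sinα + V cosα − T cosα]
Without the anchor: N' = 155.6 kN/m, driving T_d = 198.0 kN/m, resisting R = 0·5.7 + 155.6·tan36.1° = 113.5 kN/m, FS = 0.57.
Setting FS = 1.41 and solving for T:
1.41·(198.0 − T cos40.7°) = 113.5 + T sin40.7°·tan36.1°
T·(sin40.7°·tan36.1° + 1.41·cos40.7°) = 1.41·198.0 − 113.5
T·(0.6521·0.7292 + 1.41·0.7581) = 279.1 − 113.5 = 165.7
T·1.5445 = 165.7
T = 107.3 kN/m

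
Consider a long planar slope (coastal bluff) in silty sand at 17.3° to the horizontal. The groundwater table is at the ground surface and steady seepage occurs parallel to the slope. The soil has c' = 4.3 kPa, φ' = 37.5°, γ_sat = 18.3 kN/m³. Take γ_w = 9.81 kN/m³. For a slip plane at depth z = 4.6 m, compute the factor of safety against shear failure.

FS = 1.32

With seepage parallel to the slope and the water table at the surface, the effective normal stress on the slip plane uses the buoyant unit weight γ' = γ_sat − γ_w while the driving shear stress uses γ_sat:
FS = [c' + γ' z cos²β tanφ'] / [γ_sat z sinβ cosβ]
γ' = 18.3 − 9.81 = 8.49 kN/m³
Numerator = 4.3 + 8.49·4.6·cos²17.3°·tan37.5° = 4.3 + 8.49·4.6·0.9116·0.7673 = 31.617 kPa
Denominator = 18.3·4.6·sin17.3°·cos17.3° = 18.3·4.6·0.2974·0.9548 = 23.901 kPa
FS = 31.617 / 23.901 = 1.323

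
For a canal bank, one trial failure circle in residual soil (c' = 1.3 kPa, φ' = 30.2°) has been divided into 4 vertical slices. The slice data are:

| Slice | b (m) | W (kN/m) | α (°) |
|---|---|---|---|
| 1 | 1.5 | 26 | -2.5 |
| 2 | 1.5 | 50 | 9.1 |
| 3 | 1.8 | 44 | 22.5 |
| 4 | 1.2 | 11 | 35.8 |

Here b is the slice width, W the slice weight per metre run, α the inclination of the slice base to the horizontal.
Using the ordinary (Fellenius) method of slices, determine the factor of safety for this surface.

FS = 2.70

Ordinary method of slices: FS = Σ[c'·Δl_i + (W_i cosα_i)·tanφ'] / Σ W_i sinα_i, with Δl_i = b_i / cosα_i.
Slice 1: Δl = 1.5/cos(-2.5°) = 1.501 m; N'_1 = 26·cos(-2.5°) = 26.0; c'Δl = 1.95; W sinα = -1.1
Slice 2: Δl = 1.5/cos9.1° = 1.519 m; N'_2 = 50·cos9.1° = 49.4; c'Δl = 1.97; W sinα = 7.9
Slice 3: Δl = 1.8/cos22.5° = 1.948 m; N'_3 = 44·cos22.5° = 40.7; c'Δl = 2.53; W sinα = 16.8
Slice 4: Δl = 1.2/cos35.8° = 1.480 m; N'_4 = 11·cos35.8° = 8.9; c'Δl = 1.92; W sinα = 6.4
Σc'Δl = 8.4 kN/m; ΣN' = 124.9 kN/m; ΣW sinα = 30.0 kN/m
Resisting = 8.4 + 124.9·tan30.2° = 8.4 + 72.7 = 81.1 kN/m
FS = 81.1 / 30.0 = 2.699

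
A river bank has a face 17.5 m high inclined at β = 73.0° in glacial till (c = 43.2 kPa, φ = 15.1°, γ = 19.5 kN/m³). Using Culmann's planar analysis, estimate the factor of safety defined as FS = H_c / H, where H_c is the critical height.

H_c = (4c/γ) · sinβ cosφ / [1 − cos(β − φ)]
    = (4·43.2/19.5) · sin73.0°·cos15.1° / [1 − cos57.9°]
    = 8.862 · 0.9233 / 0.4686 = 17.46 m
FS = H_c / H = 17.46 / 17.5 = 0.998

FS = 1.00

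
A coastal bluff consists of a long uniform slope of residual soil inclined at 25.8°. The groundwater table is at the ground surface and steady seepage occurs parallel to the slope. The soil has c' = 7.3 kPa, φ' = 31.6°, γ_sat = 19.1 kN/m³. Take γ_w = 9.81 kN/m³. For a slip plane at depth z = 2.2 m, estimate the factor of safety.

With seepage parallel to the slope and the water table at the surface, the effective normal stress on the slip plane uses the buoyant unit weight γ' = γ_sat − γ_w while the driving shear stress uses γ_sat:
FS = [c' + γ' z cos²β tanφ'] / [γ_sat z sinβ cosβ]
γ' = 19.1 − 9.81 = 9.29 kN/m³
Numerator = 7.3 + 9.29·2.2·cos²25.8°·tan31.6° = 7.3 + 9.29·2.2·0.8106·0.6152 = 17.492 kPa
Denominator = 19.1·2.2·sin25.8°·cos25.8° = 19.1·2.2·0.4352·0.9003 = 16.465 kPa
FS = 17.492 / 16.465 = 1.062

FS = 1.06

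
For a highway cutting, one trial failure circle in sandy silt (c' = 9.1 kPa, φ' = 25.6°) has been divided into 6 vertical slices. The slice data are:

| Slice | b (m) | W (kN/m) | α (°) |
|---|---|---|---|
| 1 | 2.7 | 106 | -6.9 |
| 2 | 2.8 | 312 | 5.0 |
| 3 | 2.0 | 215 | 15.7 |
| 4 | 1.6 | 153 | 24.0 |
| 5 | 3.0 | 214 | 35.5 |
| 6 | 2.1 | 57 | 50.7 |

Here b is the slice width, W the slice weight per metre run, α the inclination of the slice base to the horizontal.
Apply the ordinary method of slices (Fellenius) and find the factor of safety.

Ordinary method of slices: FS = Σ[c'·Δl_i + (W_i cosα_i)·tanφ'] / Σ W_i sinα_i, with Δl_i = b_i / cosα_i.
Slice 1: Δl = 2.7/cos(-6.9°) = 2.720 m; N'_1 = 106·cos(-6.9°) = 105.2; c'Δl = 24.75; W sinα = -12.7
Slice 2: Δl = 2.8/cos5.0° = 2.811 m; N'_2 = 312·cos5.0° = 310.8; c'Δl = 25.58; W sinα = 27.2
Slice 3: Δl = 2.0/cos15.7° = 2.078 m; N'_3 = 215·cos15.7° = 207.0; c'Δl = 18.91; W sinα = 58.2
Slice 4: Δl = 1.6/cos24.0° = 1.751 m; N'_4 = 153·cos24.0° = 139.8; c'Δl = 15.94; W sinα = 62.2
Slice 5: Δl = 3.0/cos35.5° = 3.685 m; N'_5 = 214·cos35.5° = 174.2; c'Δl = 33.53; W sinα = 124.3
Slice 6: Δl = 2.1/cos50.7° = 3.316 m; N'_6 = 57·cos50.7° = 36.1; c'Δl = 30.17; W sinα = 44.1
Σc'Δl = 148.9 kN/m; ΣN' = 973.1 kN/m; ΣW sinα = 303.2 kN/m
Resisting = 148.9 + 973.1·tan25.6° = 148.9 + 466.2 = 615.1 kN/m
FS = 615.1 / 303.2 = 2.028

FS = 2.03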